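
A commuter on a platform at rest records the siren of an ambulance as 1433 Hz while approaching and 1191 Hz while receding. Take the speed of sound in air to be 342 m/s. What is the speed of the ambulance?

32 m/s

f₁/f₂ = (v + v_s)/(v − v_s), so v_s = v · (f₁ − f₂)/(f₁ + f₂).
v_s = 342 × (1433 − 1191)/(1433 + 1191) = 342 × 242/2624 ≈ 32 m/s.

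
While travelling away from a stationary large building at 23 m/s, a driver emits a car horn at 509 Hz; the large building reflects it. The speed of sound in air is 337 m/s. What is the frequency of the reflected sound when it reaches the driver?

The large building receives the sound from a moving source: f₁ = f₀ · v/(v + v_e) = 509 × 337/360 ≈ 476 Hz.
On the return leg the driver is a moving observer: f₂ = f₁ · (v − v_e)/v = 476 × 314/337 ≈ 444 Hz.
Equivalently f₂ = f₀ · (v − v_e)/(v + v_e).

444 Hz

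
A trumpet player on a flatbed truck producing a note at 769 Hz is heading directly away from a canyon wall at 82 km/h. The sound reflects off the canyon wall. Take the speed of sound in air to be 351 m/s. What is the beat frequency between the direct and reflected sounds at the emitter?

94 Hz

82 km/h = 22.78 m/s.
The canyon wall receives the sound from a moving source: f₁ = f₀ · v/(v + v_e) = 769 × 351/373.78 ≈ 722.1 Hz.
On the return leg the trumpet player on a flatbed truck is a moving observer: f₂ = f₁ · (v − v_e)/v = 722.1 × 328.22/351 ≈ 675.3 Hz.
Equivalently f₂ = f₀ · (v − v_e)/(v + v_e).
Beat against the emitted tone: |f₂ − f₀| = 2v_e·f₀/(v + v_e) = 2 × 22.78 × 769/373.78 ≈ 94 Hz.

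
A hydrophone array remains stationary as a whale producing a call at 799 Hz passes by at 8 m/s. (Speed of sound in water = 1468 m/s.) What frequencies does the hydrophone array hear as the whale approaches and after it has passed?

Approaching: f₁ = f · v/(v − v_s) = 799 × 1468/1460 ≈ 803 Hz.
Receding: f₂ = f · v/(v + v_s) = 799 × 1468/1476 ≈ 795 Hz.

803 Hz approaching; 795 Hz receding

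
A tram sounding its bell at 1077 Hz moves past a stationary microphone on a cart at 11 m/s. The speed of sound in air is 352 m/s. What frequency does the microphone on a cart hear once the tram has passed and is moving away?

1044 Hz

Receding: f₂ = f · v/(v + v_s) = 1077 × 352/363 ≈ 1044 Hz.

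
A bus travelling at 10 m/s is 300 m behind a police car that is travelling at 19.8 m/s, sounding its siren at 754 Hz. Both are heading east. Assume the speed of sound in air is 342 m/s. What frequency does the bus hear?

The bus is behind, so the police car is moving away from it while the bus is moving toward the police car.
Both move, so f' = f · (v + v_o)/(v + v_s).
f' = 754 × (342 + 10)/(342 + 19.8) = 754 × 352/361.8 ≈ 734 Hz.

734 Hz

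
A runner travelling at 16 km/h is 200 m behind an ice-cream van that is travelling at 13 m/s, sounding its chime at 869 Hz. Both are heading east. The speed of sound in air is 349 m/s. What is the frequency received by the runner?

848 Hz

16 km/h = 4.444 m/s.
The runner is behind, so the ice-cream van is moving away from it while the runner is moving toward the ice-cream van.
General Doppler shift: f' = f · (v + v_o)/(v + v_s).
f' = 869 × (349 + 4.444)/(349 + 13) = 869 × 353.44/362 ≈ 848 Hz.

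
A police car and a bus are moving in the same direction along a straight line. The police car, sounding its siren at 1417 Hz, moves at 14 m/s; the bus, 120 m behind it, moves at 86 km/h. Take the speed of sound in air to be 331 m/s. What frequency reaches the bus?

86 km/h = 23.89 m/s.
The bus is behind, so the police car is moving away from it while the bus is moving toward the police car.
With source receding and observer approaching, f' = f · (v + v_o)/(v + v_s).
f' = 1417 × (331 + 23.89)/(331 + 14) = 1417 × 354.89/345 ≈ 1458 Hz.

1458 Hz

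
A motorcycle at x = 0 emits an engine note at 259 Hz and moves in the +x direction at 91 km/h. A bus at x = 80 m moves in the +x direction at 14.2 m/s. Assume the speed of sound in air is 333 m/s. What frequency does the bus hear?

268 Hz

91 km/h = 25.28 m/s.
The observer lies on the +x side, so the source is heading toward the observer and the observer is heading away from the source.
Both move, so f' = f · (v − v_o)/(v − v_s).
f' = 259 × (333 − 14.2)/(333 − 25.28) = 259 × 318.8/307.72 ≈ 268 Hz.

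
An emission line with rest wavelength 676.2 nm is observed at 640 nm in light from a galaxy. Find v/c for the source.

λ'/λ₀ = 0.9465 < 1 (blueshift), so the source is approaching.
λ'/λ₀ = √((1 − β)/(1 + β)) for an approaching source ⇒ β = (1 − r²)/(1 + r²) with r = λ'/λ₀.
β = (1 − 0.8958)/(1 + 0.8958) ≈ 0.055.

0.055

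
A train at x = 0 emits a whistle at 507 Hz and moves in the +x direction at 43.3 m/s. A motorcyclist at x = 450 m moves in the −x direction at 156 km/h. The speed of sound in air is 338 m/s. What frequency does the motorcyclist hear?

156 km/h = 43.33 m/s.
The observer lies on the +x side, so the source is heading toward the observer and the observer is heading toward the source.
With source approaching and observer approaching, f' = f · (v + v_o)/(v − v_s).
f' = 507 × (338 + 43.33)/(338 − 43.3) = 507 × 381.33/294.7 ≈ 656 Hz.

656 Hz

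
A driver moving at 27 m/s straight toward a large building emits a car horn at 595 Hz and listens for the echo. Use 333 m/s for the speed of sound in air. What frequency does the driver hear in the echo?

The large building receives the sound from a moving source: f₁ = f₀ · v/(v − v_e) = 595 × 333/306 ≈ 648 Hz.
On the return leg the driver is a moving observer: f₂ = f₁ · (v + v_e)/v = 648 × 360/333 ≈ 700 Hz.

700 Hz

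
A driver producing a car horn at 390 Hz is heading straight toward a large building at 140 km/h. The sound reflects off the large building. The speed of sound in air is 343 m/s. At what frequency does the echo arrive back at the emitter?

140 km/h = 38.89 m/s.
The large building receives the sound from a moving source: f₁ = f₀ · v/(v − v_e) = 390 × 343/304.11 ≈ 440 Hz.
On the return leg the driver is a moving observer: f₂ = f₁ · (v + v_e)/v = 440 × 381.89/343 ≈ 490 Hz.

490 Hz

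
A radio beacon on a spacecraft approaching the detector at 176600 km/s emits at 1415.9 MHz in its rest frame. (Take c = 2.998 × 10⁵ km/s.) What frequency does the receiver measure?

2784.3 MHz

β = v/c = 176600/299800 = 0.5891.
Relativistic Doppler for frequency: f' = f₀ · √((1 + β)/(1 − β)).
f' = 1415.9 × √(1.5891/0.4109) = 1415.9 × 1.96644 ≈ 2784.3 MHz.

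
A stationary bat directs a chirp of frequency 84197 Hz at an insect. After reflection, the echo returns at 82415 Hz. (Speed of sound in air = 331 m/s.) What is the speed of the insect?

Double Doppler shift off a moving reflector: f₂ = f₀ · (v + u)/(v − u) (u > 0 toward emitter).
Rearranging, u = v · (f₂ − f₀)/(f₂ + f₀) = 331 × -1782/166612 ≈ -3.5 m/s.
So the insect is moving at 3.5 m/s away from the emitter.

3.5 m/s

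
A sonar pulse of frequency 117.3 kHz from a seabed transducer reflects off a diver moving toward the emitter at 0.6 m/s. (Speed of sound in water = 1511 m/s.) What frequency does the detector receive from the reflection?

117.4 kHz

The diver first receives the wave as a moving observer: f₁ = f₀ · (v + u)/v = 117.3 × (1511 + 0.6)/1511 ≈ 117.3 kHz.
The reflection then acts as a moving source: f₂ = f₁ · v/(v − u) ≈ 117.4 kHz.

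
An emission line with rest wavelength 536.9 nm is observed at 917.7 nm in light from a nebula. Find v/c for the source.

0.490

λ'/λ₀ = 1.7093 > 1 (redshift), so the source is receding.
λ'/λ₀ = √((1 + β)/(1 − β)) for a receding source ⇒ β = (r² − 1)/(r² + 1) with r = λ'/λ₀.
β = (2.9216 − 1)/(2.9216 + 1) ≈ 0.490.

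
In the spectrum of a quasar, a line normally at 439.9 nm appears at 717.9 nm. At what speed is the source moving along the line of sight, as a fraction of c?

0.454c

λ'/λ₀ = 1.6320 > 1 (redshift), so the source is receding.
λ'/λ₀ = √((1 + β)/(1 − β)) for a receding source ⇒ β = (r² − 1)/(r² + 1) with r = λ'/λ₀.
β = (2.6633 − 1)/(2.6633 + 1) ≈ 0.454.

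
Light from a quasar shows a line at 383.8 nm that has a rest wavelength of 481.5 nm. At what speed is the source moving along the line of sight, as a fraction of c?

λ'/λ₀ = 0.7971 < 1 (blueshift), so the source is approaching.
λ'/λ₀ = √((1 − β)/(1 + β)) for an approaching source ⇒ β = (1 − r²)/(1 + r²) with r = λ'/λ₀.
β = (1 − 0.6354)/(1 + 0.6354) ≈ 0.223.

0.223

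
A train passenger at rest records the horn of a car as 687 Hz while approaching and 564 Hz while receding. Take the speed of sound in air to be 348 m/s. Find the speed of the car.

34 m/s

f₁/f₂ = (v + v_s)/(v − v_s), so v_s = v · (f₁ − f₂)/(f₁ + f₂).
v_s = 348 × (687 − 564)/(687 + 564) = 348 × 123/1251 ≈ 34 m/s.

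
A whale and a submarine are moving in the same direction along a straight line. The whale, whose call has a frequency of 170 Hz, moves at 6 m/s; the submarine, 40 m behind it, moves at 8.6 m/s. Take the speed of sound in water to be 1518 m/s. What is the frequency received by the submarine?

The submarine is behind, so the whale is moving away from it while the submarine is moving toward the whale.
With source receding and observer approaching, f' = f · (v + v_o)/(v + v_s).
f' = 170 × (1518 + 8.6)/(1518 + 6) = 170 × 1526.6/1524 ≈ 170 Hz.

170 Hz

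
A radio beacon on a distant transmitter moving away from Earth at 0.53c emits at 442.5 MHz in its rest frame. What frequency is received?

245.3 MHz

Relativistic Doppler for frequency: f' = f₀ · √((1 − β)/(1 + β)).
f' = 442.5 × √(0.4700/1.5300) = 442.5 × 0.55425 ≈ 245.3 MHz.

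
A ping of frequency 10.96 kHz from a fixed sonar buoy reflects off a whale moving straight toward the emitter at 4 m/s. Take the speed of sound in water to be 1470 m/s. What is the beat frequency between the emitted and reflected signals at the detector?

The whale first receives the wave as a moving observer: f₁ = f₀ · (v + u)/v = 10.96 × (1470 + 4)/1470 ≈ 10.9898 kHz.
The reflection then acts as a moving source: f₂ = f₁ · v/(v − u) ≈ 11.0198 kHz.
Equivalently f₂ = f₀ · (v + u)/(v − u).
Beat frequency (with f₀ = 10960 Hz): |f₂ − f₀| = 2u·f₀/(v − u) = 2 × 4 × 10960/1466 ≈ 59.8 Hz.

59.8 Hz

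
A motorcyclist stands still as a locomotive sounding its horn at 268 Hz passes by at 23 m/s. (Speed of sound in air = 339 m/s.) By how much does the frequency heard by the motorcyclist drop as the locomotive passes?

36.5 Hz

Approaching: f₁ = f · v/(v − v_s) = 268 × 339/316 ≈ 287.5 Hz.
Receding: f₂ = f · v/(v + v_s) = 268 × 339/362 ≈ 251.0 Hz.
Drop: f₁ − f₂ = 2f·v·v_s/(v² − v_s²) = 2 × 268 × 339 × 23/(339² − 23²) ≈ 36.5 Hz.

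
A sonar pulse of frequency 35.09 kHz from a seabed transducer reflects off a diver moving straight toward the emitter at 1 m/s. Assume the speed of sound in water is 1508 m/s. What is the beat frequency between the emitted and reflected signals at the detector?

46.6 Hz

The diver first receives the wave as a moving observer: f₁ = f₀ · (v + u)/v = 35.09 × (1508 + 1)/1508 ≈ 35.1133 kHz.
On reflection it acts as a source moving toward the stationary detector: f₂ = f₁ · v/(v − u) = 35.1133 × 1508/1507 ≈ 35.1366 kHz.
Beat frequency (with f₀ = 35090 Hz): |f₂ − f₀| = 2u·f₀/(v − u) = 2 × 1 × 35090/1507 ≈ 46.6 Hz.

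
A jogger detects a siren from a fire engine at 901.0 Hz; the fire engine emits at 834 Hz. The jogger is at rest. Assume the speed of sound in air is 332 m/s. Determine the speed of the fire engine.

24.7 m/s

f' > f, so the fire engine is approaching.
f' = f · v/(v − v_s) ⇒ v_s = v · |1 − f/f'|.
v_s = 332 × |1 − 834/901.0| = 332 × 0.07436 ≈ 24.7 m/s.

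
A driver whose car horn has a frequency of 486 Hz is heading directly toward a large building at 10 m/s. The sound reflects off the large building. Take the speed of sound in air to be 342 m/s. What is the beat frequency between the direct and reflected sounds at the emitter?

29.3 Hz

The large building receives the sound from a moving source: f₁ = f₀ · v/(v − v_e) = 486 × 342/332 ≈ 500.6 Hz.
On the return leg the driver is a moving observer: f₂ = f₁ · (v + v_e)/v = 500.6 × 352/342 ≈ 515.3 Hz.
Equivalently f₂ = f₀ · (v + v_e)/(v − v_e).
Beat against the emitted tone: |f₂ − f₀| = 2v_e·f₀/(v − v_e) = 2 × 10 × 486/332 ≈ 29.3 Hz.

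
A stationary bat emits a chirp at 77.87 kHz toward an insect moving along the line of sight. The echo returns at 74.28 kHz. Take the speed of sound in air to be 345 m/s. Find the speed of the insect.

8.1 m/s

Double Doppler shift off a moving reflector: f₂ = f₀ · (v + u)/(v − u) (u > 0 toward emitter).
Rearranging, u = v · (f₂ − f₀)/(f₂ + f₀) = 345 × -3.59/152.15 ≈ -8.1 m/s.
So the insect is moving at 8.1 m/s away from the emitter.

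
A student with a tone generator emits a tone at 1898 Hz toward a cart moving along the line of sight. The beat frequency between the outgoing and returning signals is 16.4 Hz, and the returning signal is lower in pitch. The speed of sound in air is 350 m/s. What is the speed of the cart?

1.52 m/s

Double Doppler shift off a moving reflector: f₂ = f₀ · (v + u)/(v − u) (u > 0 toward emitter).
Returning signal is lower, so f₂ = f₀ − Δf = 1898 − 16.4 = 1881.6 Hz.
Rearranging, u = v · (f₂ − f₀)/(f₂ + f₀) = 350 × -16.4/3779.6 ≈ -1.52 m/s.
So the cart is moving at 1.52 m/s away from the emitter.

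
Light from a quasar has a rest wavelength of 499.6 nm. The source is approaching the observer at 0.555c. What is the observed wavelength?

267.3 nm

Relativistic Doppler for wavelength: λ' = λ₀ · √((1 − β)/(1 + β)).
λ' = 499.6 × √(0.4450/1.5550) = 499.6 × 0.53495 ≈ 267.3 nm.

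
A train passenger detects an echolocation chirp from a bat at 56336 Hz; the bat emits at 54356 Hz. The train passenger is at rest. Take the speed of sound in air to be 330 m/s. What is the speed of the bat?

11.6 m/s

f' > f, so the bat is approaching.
f' = f · v/(v − v_s) ⇒ v_s = v · |1 − f/f'|.
v_s = 330 × |1 − 54356/56336| = 330 × 0.03515 ≈ 11.6 m/s.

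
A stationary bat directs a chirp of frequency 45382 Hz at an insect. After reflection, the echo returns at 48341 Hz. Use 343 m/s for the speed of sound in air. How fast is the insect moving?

Double Doppler shift off a moving reflector: f₂ = f₀ · (v + u)/(v − u) (u > 0 toward emitter).
Rearranging, u = v · (f₂ − f₀)/(f₂ + f₀) = 343 × 2959/93723 ≈ 10.8 m/s.
So the insect is moving at 10.8 m/s toward the emitter.

10.8 m/s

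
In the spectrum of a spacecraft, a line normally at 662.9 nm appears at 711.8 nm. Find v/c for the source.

λ'/λ₀ = 1.0738 > 1 (redshift), so the source is receding.
λ'/λ₀ = √((1 + β)/(1 − β)) for a receding source ⇒ β = (r² − 1)/(r² + 1) with r = λ'/λ₀.
β = (1.1530 − 1)/(1.1530 + 1) ≈ 0.071.

0.071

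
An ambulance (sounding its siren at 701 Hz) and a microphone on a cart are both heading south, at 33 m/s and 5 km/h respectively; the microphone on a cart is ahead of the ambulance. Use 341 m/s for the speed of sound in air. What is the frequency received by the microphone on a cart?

5 km/h = 1.389 m/s.
The microphone on a cart is ahead, so the ambulance is moving toward it while the microphone on a cart is moving away from the ambulance.
General Doppler shift: f' = f · (v − v_o)/(v − v_s).
f' = 701 × (341 − 1.389)/(341 − 33) = 701 × 339.61/308 ≈ 773 Hz.

773 Hz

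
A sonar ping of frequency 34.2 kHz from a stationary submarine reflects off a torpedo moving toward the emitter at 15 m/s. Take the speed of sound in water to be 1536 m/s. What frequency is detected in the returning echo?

34.9 kHz

At the torpedo (a moving observer), f₁ = f₀ · (v + u)/v = 34.2 × 1551/1536 ≈ 34.5 kHz.
The reflection then acts as a moving source: f₂ = f₁ · v/(v − u) ≈ 34.9 kHz.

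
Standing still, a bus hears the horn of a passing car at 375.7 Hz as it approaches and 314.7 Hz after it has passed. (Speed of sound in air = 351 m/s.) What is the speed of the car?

31 m/s

f₁/f₂ = (v + v_s)/(v − v_s), so v_s = v · (f₁ − f₂)/(f₁ + f₂).
v_s = 351 × (375.7 − 314.7)/(375.7 + 314.7) = 351 × 61.0/690.4 ≈ 31 m/s.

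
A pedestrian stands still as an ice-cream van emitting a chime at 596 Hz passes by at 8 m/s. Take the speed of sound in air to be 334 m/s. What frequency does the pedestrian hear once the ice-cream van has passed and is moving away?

582 Hz

Receding: f₂ = f · v/(v + v_s) = 596 × 334/342 ≈ 582 Hz.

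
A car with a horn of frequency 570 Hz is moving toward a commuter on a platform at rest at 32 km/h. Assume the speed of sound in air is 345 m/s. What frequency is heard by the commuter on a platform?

585 Hz

32 km/h = 8.889 m/s.
Moving source, stationary observer: f' = f · v/(v − v_s) since the source is approaching.
f' = 570 × 345/(345 − 8.889) = 570 × 345/336.1 ≈ 585 Hz.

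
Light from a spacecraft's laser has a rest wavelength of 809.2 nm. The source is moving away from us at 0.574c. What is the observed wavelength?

Relativistic Doppler for wavelength: λ' = λ₀ · √((1 + β)/(1 − β)).
λ' = 809.2 × √(1.5740/0.4260) = 809.2 × 1.92220 ≈ 1555.4 nm.

1555.4 nm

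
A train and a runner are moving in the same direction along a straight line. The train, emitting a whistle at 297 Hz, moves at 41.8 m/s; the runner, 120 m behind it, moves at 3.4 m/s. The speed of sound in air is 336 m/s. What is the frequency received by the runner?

267 Hz

The runner is behind, so the train is moving away from it while the runner is moving toward the train.
General Doppler shift: f' = f · (v + v_o)/(v + v_s).
f' = 297 × (336 + 3.4)/(336 + 41.8) = 297 × 339.4/377.8 ≈ 267 Hz.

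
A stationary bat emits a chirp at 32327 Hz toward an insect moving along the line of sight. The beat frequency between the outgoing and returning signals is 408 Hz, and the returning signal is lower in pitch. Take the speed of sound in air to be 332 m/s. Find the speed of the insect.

Double Doppler shift off a moving reflector: f₂ = f₀ · (v + u)/(v − u) (u > 0 toward emitter).
Returning signal is lower, so f₂ = f₀ − Δf = 32327 − 408 = 31919 Hz.
Rearranging, u = v · (f₂ − f₀)/(f₂ + f₀) = 332 × -408/64246 ≈ -2.11 m/s.
So the insect is moving at 2.11 m/s away from the emitter.

2.11 m/s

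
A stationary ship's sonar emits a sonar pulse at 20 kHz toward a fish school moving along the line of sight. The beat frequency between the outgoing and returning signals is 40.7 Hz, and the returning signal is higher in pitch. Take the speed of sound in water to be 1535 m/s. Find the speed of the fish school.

Double Doppler shift off a moving reflector: f₂ = f₀ · (v + u)/(v − u) (u > 0 toward emitter).
Returning signal is higher, so f₂ = f₀ + Δf = 20000 + 40.7 = 20040.7 Hz.
Rearranging, u = v · (f₂ − f₀)/(f₂ + f₀) = 1535 × 40.7/40040.7 ≈ 1.56 m/s.
So the fish school is moving at 1.56 m/s toward the emitter.

1.56 m/s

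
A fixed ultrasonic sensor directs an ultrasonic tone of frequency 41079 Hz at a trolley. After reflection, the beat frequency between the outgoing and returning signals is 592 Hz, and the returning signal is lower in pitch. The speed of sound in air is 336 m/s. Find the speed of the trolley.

Double Doppler shift off a moving reflector: f₂ = f₀ · (v + u)/(v − u) (u > 0 toward emitter).
Returning signal is lower, so f₂ = f₀ − Δf = 41079 − 592 = 40487 Hz.
Rearranging, u = v · (f₂ − f₀)/(f₂ + f₀) = 336 × -592/81566 ≈ -2.44 m/s.
So the trolley is moving at 2.44 m/s away from the emitter.

2.44 m/s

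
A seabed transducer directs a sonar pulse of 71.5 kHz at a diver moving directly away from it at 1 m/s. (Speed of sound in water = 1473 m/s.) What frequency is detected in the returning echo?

The diver first receives the wave as a moving observer: f₁ = f₀ · (v − u)/v = 71.5 × (1473 − 1)/1473 ≈ 71.5 kHz.
On reflection it acts as a source moving away from the stationary detector: f₂ = f₁ · v/(v + u) = 71.5 × 1473/1474 ≈ 71.4 kHz.
Equivalently f₂ = f₀ · (v − u)/(v + u).

71.4 kHz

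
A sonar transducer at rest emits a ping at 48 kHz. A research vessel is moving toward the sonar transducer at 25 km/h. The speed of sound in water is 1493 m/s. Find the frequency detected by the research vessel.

25 km/h = 6.944 m/s.
Moving observer, stationary source: f' = f · (v + v_o)/v.
f' = 48 × (1493 + 6.944)/1493 = 48 × 1499.9/1493 ≈ 48.2 kHz.

48.2 kHz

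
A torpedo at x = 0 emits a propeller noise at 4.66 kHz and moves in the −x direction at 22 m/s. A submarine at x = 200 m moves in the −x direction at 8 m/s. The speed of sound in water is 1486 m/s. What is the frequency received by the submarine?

The observer lies on the +x side, so the source is heading away from the observer and the observer is heading toward the source.
General Doppler shift: f' = f · (v + v_o)/(v + v_s).
f' = 4.66 × (1486 + 8)/(1486 + 22) = 4.66 × 1494/1508 ≈ 4.62 kHz.

4.62 kHz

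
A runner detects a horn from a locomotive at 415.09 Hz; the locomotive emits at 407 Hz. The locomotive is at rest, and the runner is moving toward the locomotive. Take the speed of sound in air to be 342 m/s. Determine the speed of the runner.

f' = f · (v + v_o)/v ⇒ v_o = v · |f'/f − 1|.
v_o = 342 × |415.09/407 − 1| = 342 × 0.01988 ≈ 6.8 m/s.

6.8 m/s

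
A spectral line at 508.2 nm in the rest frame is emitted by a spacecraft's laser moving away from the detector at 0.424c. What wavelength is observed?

Relativistic Doppler for wavelength: λ' = λ₀ · √((1 + β)/(1 − β)).
λ' = 508.2 × √(1.4240/0.5760) = 508.2 × 1.57233 ≈ 799.1 nm.

799.1 nm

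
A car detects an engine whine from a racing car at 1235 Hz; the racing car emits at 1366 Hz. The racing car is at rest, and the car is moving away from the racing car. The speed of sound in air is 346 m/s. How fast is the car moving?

f' = f · (v − v_o)/v ⇒ v_o = v · |f'/f − 1|.
v_o = 346 × |1235/1366 − 1| = 346 × 0.0959 ≈ 33 m/s.

33 m/s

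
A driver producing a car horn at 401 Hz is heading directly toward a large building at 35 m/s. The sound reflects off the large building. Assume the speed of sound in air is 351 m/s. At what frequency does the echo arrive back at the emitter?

490 Hz

The large building receives the sound from a moving source: f₁ = f₀ · v/(v − v_e) = 401 × 351/316 ≈ 445 Hz.
On the return leg the driver is a moving observer: f₂ = f₁ · (v + v_e)/v = 445 × 386/351 ≈ 490 Hz.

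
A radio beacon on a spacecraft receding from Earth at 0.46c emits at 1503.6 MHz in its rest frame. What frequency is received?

914.4 MHz

Relativistic Doppler for frequency: f' = f₀ · √((1 − β)/(1 + β)).
f' = 1503.6 × √(0.5400/1.4600) = 1503.6 × 0.60816 ≈ 914.4 MHz.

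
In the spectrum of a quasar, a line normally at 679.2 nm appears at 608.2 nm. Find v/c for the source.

0.110c

λ'/λ₀ = 0.8955 < 1 (blueshift), so the source is approaching.
λ'/λ₀ = √((1 − β)/(1 + β)) for an approaching source ⇒ β = (1 − r²)/(1 + r²) with r = λ'/λ₀.
β = (1 − 0.8019)/(1 + 0.8019) ≈ 0.110.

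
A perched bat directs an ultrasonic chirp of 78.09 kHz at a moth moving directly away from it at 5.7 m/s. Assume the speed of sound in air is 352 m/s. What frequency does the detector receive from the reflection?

The moth first receives the wave as a moving observer: f₁ = f₀ · (v − u)/v = 78.09 × (352 − 5.7)/352 ≈ 76.8 kHz.
The reflection then acts as a moving source: f₂ = f₁ · v/(v + u) ≈ 75.6 kHz.
Equivalently f₂ = f₀ · (v − u)/(v + u).

75.6 kHz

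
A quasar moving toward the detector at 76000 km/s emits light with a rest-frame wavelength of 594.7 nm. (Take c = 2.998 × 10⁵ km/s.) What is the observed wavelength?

β = v/c = 76000/299800 = 0.2535.
Relativistic Doppler for wavelength: λ' = λ₀ · √((1 − β)/(1 + β)).
λ' = 594.7 × √(0.7465/1.2535) = 594.7 × 0.77171 ≈ 458.9 nm.

458.9 nm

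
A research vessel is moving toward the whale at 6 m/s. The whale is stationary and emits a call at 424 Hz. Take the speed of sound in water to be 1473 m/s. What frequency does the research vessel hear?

Moving observer, stationary source: f' = f · (v + v_o)/v.
f' = 424 × (1473 + 6)/1473 = 424 × 1479/1473 ≈ 426 Hz.

426 Hz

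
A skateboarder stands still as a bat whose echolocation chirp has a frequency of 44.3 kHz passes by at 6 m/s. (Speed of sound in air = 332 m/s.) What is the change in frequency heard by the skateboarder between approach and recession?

1.60 kHz

Approaching: f₁ = f · v/(v − v_s) = 44.3 × 332/326 ≈ 45.12 kHz.
Receding: f₂ = f · v/(v + v_s) = 44.3 × 332/338 ≈ 43.51 kHz.
Drop: f₁ − f₂ = 2f·v·v_s/(v² − v_s²) = 2 × 44.3 × 332 × 6/(332² − 6²) ≈ 1.60 kHz.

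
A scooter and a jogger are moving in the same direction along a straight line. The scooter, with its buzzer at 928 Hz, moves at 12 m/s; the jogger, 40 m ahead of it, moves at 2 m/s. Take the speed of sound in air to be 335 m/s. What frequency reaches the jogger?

957 Hz

The jogger is ahead, so the scooter is moving toward it while the jogger is moving away from the scooter.
Both move, so f' = f · (v − v_o)/(v − v_s).
f' = 928 × (335 − 2)/(335 − 12) = 928 × 333/323 ≈ 957 Hz.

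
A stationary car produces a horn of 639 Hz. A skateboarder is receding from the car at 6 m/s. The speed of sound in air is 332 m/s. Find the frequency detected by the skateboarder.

627 Hz

Moving observer, stationary source: f' = f · (v − v_o)/v.
f' = 639 × (332 − 6)/332 = 639 × 326/332 ≈ 627 Hz.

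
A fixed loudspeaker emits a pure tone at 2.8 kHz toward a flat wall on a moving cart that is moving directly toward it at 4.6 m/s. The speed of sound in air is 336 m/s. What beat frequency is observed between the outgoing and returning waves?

At the flat wall on a moving cart (a moving observer), f₁ = f₀ · (v + u)/v = 2.8 × 340.6/336 ≈ 2.8383 kHz.
The reflection then acts as a moving source: f₂ = f₁ · v/(v − u) ≈ 2.8777 kHz.
Equivalently f₂ = f₀ · (v + u)/(v − u).
Beat frequency (with f₀ = 2800 Hz): |f₂ − f₀| = 2u·f₀/(v − u) = 2 × 4.6 × 2800/331.4 ≈ 78 Hz.

78 Hz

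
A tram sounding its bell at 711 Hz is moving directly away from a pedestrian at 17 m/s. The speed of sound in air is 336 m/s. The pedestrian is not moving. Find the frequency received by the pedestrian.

Only the source moves, away from the listener, so f' = f · v/(v + v_s).
f' = 711 × 336/(336 + 17) = 711 × 336/353 ≈ 677 Hz.

677 Hz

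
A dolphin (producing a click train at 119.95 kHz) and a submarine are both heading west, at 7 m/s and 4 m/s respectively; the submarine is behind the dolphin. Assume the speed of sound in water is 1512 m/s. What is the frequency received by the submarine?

119.7 kHz

The submarine is behind, so the dolphin is moving away from it while the submarine is moving toward the dolphin.
Both move, so f' = f · (v + v_o)/(v + v_s).
f' = 119.95 × (1512 + 4)/(1512 + 7) = 119.95 × 1516/1519 ≈ 119.7 kHz.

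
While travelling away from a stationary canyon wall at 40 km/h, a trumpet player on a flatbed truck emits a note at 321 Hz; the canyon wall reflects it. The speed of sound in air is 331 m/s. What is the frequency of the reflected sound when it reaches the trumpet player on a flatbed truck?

40 km/h = 11.11 m/s.
The canyon wall receives the sound from a moving source: f₁ = f₀ · v/(v + v_e) = 321 × 331/342.11 ≈ 311 Hz.
On the return leg the trumpet player on a flatbed truck is a moving observer: f₂ = f₁ · (v − v_e)/v = 311 × 319.89/331 ≈ 300 Hz.

300 Hz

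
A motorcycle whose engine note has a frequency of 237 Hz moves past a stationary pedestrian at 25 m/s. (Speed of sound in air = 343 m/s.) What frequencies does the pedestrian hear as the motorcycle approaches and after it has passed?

256 Hz approaching; 221 Hz receding

Approaching: f₁ = f · v/(v − v_s) = 237 × 343/318 ≈ 256 Hz.
Receding: f₂ = f · v/(v + v_s) = 237 × 343/368 ≈ 221 Hz.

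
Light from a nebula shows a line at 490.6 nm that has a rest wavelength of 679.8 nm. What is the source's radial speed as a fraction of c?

0.315

λ'/λ₀ = 0.7217 < 1 (blueshift), so the source is approaching.
λ'/λ₀ = √((1 − β)/(1 + β)) for an approaching source ⇒ β = (1 − r²)/(1 + r²) with r = λ'/λ₀.
β = (1 − 0.5208)/(1 + 0.5208) ≈ 0.315.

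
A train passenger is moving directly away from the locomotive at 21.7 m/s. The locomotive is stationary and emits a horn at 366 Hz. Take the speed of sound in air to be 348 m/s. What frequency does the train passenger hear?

343 Hz

Moving observer, stationary source: f' = f · (v − v_o)/v.
f' = 366 × (348 − 21.7)/348 = 366 × 326.3/348 ≈ 343 Hz.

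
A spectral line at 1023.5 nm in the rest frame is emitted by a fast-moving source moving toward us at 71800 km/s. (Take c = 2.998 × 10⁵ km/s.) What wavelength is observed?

801.7 nm

β = v/c = 71800/299800 = 0.2395.
Relativistic Doppler for wavelength: λ' = λ₀ · √((1 − β)/(1 + β)).
λ' = 1023.5 × √(0.7605/1.2395) = 1023.5 × 0.78330 ≈ 801.7 nm.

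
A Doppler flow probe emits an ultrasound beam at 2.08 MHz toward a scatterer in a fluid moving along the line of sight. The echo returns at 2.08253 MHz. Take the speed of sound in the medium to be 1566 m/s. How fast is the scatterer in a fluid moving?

0.95 m/s

Double Doppler shift off a moving reflector: f₂ = f₀ · (v + u)/(v − u) (u > 0 toward emitter).
Rearranging, u = v · (f₂ − f₀)/(f₂ + f₀) = 1566 × 0.00253/4.16253 ≈ 0.95 m/s.
So the scatterer in a fluid is moving at 0.95 m/s toward the emitter.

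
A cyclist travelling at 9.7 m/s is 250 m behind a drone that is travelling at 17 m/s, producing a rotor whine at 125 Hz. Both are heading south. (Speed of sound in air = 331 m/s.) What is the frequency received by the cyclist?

122 Hz

The cyclist is behind, so the drone is moving away from it while the cyclist is moving toward the drone.
With source receding and observer approaching, f' = f · (v + v_o)/(v + v_s).
f' = 125 × (331 + 9.7)/(331 + 17) = 125 × 340.7/348 ≈ 122 Hz.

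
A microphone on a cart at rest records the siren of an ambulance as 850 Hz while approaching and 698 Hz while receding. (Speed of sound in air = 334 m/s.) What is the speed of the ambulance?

33 m/s

f₁/f₂ = (v + v_s)/(v − v_s), so v_s = v · (f₁ − f₂)/(f₁ + f₂).
v_s = 334 × (850 − 698)/(850 + 698) = 334 × 152/1548 ≈ 33 m/s.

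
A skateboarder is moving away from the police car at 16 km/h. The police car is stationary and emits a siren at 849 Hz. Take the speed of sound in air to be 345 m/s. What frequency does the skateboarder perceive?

838 Hz

16 km/h = 4.444 m/s.
Only the observer moves, away from the source, so f' = f · (v − v_o)/v.
f' = 849 × (345 − 4.444)/345 = 849 × 340.56/345 ≈ 838 Hz.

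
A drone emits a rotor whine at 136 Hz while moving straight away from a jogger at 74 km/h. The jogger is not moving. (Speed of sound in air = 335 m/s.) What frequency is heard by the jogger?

128 Hz

74 km/h = 20.56 m/s.
Moving source, stationary observer: f' = f · v/(v + v_s) since the source is receding.
f' = 136 × 335/(335 + 20.56) = 136 × 335/355.6 ≈ 128 Hz.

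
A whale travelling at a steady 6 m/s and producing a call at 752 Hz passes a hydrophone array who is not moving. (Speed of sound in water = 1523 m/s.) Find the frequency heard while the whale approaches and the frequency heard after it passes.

755 Hz approaching; 749 Hz receding

Approaching: f₁ = f · v/(v − v_s) = 752 × 1523/1517 ≈ 755 Hz.
Receding: f₂ = f · v/(v + v_s) = 752 × 1523/1529 ≈ 749 Hz.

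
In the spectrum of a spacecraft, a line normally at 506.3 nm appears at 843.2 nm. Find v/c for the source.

λ'/λ₀ = 1.6654 > 1 (redshift), so the source is receding.
λ'/λ₀ = √((1 + β)/(1 − β)) for a receding source ⇒ β = (r² − 1)/(r² + 1) with r = λ'/λ₀.
β = (2.7736 − 1)/(2.7736 + 1) ≈ 0.470.

0.470c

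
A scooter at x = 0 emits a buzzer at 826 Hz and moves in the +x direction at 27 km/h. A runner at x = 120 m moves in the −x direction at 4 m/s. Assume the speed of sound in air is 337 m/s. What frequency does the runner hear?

27 km/h = 7.5 m/s.
The observer lies on the +x side, so the source is heading toward the observer and the observer is heading toward the source.
With source approaching and observer approaching, f' = f · (v + v_o)/(v − v_s).
f' = 826 × (337 + 4)/(337 − 7.5) = 826 × 341/329.5 ≈ 855 Hz.

855 Hz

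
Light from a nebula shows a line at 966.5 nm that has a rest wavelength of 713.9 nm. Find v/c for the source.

λ'/λ₀ = 1.3538 > 1 (redshift), so the source is receding.
λ'/λ₀ = √((1 + β)/(1 − β)) for a receding source ⇒ β = (r² − 1)/(r² + 1) with r = λ'/λ₀.
β = (1.8329 − 1)/(1.8329 + 1) ≈ 0.294.

0.294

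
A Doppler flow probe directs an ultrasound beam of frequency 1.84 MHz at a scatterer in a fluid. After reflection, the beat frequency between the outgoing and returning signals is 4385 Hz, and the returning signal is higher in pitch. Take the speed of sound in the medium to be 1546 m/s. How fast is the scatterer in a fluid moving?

1.84 m/s

Double Doppler shift off a moving reflector: f₂ = f₀ · (v + u)/(v − u) (u > 0 toward emitter).
Returning signal is higher, so f₂ = f₀ + Δf = 1840000 + 4385 = 1844385 Hz.
Rearranging, u = v · (f₂ − f₀)/(f₂ + f₀) = 1546 × 4385/3684385 ≈ 1.84 m/s.
So the scatterer in a fluid is moving at 1.84 m/s toward the emitter.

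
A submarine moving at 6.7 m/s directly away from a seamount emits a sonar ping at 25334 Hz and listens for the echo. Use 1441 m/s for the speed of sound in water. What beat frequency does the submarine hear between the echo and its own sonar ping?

The seamount receives the sound from a moving source: f₁ = f₀ · v/(v + v_e) = 25334 × 1441/1447.7 ≈ 25217 Hz.
On the return leg the submarine is a moving observer: f₂ = f₁ · (v − v_e)/v = 25217 × 1434.3/1441 ≈ 25100 Hz.
Beat against the emitted tone: |f₂ − f₀| = 2v_e·f₀/(v + v_e) = 2 × 6.7 × 25334/1447.7 ≈ 234 Hz.

234 Hz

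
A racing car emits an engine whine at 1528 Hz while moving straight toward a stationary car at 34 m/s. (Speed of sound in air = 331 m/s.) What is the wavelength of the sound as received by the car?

19.4 cm

With the source moving toward a stationary observer, f' = f · v/(v − v_s).
f' = 1528 × 331/(331 − 34) ≈ 1703 Hz.
λ' = v/f' = 331/1702.92 ≈ 19.4 cm.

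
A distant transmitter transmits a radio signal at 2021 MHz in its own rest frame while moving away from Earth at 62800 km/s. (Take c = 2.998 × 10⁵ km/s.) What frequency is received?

β = v/c = 62800/299800 = 0.2095.
Relativistic Doppler for frequency: f' = f₀ · √((1 − β)/(1 + β)).
f' = 2021 × √(0.7905/1.2095) = 2021 × 0.80846 ≈ 1633.9 MHz.

1633.9 MHz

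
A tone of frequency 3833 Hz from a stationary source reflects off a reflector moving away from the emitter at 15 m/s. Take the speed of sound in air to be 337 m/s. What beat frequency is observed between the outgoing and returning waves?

327 Hz

The reflector first receives the wave as a moving observer: f₁ = f₀ · (v − u)/v = 3833 × (337 − 15)/337 ≈ 3662 Hz.
The reflection then acts as a moving source: f₂ = f₁ · v/(v + u) ≈ 3506 Hz.
Beat frequency: |f₂ − f₀| = 2u·f₀/(v + u) = 2 × 15 × 3833/352 ≈ 327 Hz.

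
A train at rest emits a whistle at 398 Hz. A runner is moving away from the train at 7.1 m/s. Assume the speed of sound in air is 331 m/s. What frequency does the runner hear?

389 Hz

Only the observer moves, away from the source, so f' = f · (v − v_o)/v.
f' = 398 × (331 − 7.1)/331 = 398 × 323.9/331 ≈ 389 Hz.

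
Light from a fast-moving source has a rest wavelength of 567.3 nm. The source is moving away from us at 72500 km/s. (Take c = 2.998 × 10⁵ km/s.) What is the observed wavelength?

β = v/c = 72500/299800 = 0.2418.
Relativistic Doppler for wavelength: λ' = λ₀ · √((1 + β)/(1 − β)).
λ' = 567.3 × √(1.2418/0.7582) = 567.3 × 1.27981 ≈ 726.0 nm.

726.0 nm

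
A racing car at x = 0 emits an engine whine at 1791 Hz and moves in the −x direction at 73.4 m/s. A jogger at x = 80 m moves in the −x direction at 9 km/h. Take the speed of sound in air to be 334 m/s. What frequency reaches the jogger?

9 km/h = 2.5 m/s.
The observer lies on the +x side, so the source is heading away from the observer and the observer is heading toward the source.
Both move, so f' = f · (v + v_o)/(v + v_s).
f' = 1791 × (334 + 2.5)/(334 + 73.4) = 1791 × 336.5/407.4 ≈ 1479 Hz.

1479 Hz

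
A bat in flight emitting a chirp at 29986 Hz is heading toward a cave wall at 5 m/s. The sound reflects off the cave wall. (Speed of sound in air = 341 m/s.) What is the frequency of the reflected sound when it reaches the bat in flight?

The cave wall receives the sound from a moving source: f₁ = f₀ · v/(v − v_e) = 29986 × 341/336 ≈ 30432 Hz.
On the return leg the bat in flight is a moving observer: f₂ = f₁ · (v + v_e)/v = 30432 × 346/341 ≈ 30878 Hz.
Equivalently f₂ = f₀ · (v + v_e)/(v − v_e).

30878 Hz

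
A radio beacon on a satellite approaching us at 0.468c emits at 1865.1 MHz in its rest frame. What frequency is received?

3098.2 MHz

Relativistic Doppler for frequency: f' = f₀ · √((1 + β)/(1 − β)).
f' = 1865.1 × √(1.4680/0.5320) = 1865.1 × 1.66114 ≈ 3098.2 MHz.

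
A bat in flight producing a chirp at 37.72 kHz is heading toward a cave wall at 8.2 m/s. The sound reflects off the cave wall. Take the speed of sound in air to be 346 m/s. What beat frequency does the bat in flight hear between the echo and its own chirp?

1831 Hz

The cave wall receives the sound from a moving source: f₁ = f₀ · v/(v − v_e) = 37.72 × 346/337.8 ≈ 38.636 kHz.
On the return leg the bat in flight is a moving observer: f₂ = f₁ · (v + v_e)/v = 38.636 × 354.2/346 ≈ 39.551 kHz.
Equivalently f₂ = f₀ · (v + v_e)/(v − v_e).
Beat against the emitted tone (with f₀ = 37720 Hz): |f₂ − f₀| = 2v_e·f₀/(v − v_e) = 2 × 8.2 × 37720/337.8 ≈ 1831 Hz.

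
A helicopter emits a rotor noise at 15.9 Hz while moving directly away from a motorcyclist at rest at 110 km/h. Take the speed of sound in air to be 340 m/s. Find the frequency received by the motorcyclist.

14.6 Hz

110 km/h = 30.56 m/s.
With the source moving away from a stationary observer, f' = f · v/(v + v_s).
f' = 15.9 × 340/(340 + 30.56) = 15.9 × 340/370.6 ≈ 14.6 Hz.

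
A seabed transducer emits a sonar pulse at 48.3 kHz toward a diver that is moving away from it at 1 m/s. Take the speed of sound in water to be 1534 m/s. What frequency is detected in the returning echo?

48.2 kHz

At the diver (a moving observer), f₁ = f₀ · (v − u)/v = 48.3 × 1533/1534 ≈ 48.3 kHz.
The reflection then acts as a moving source: f₂ = f₁ · v/(v + u) ≈ 48.2 kHz.
Equivalently f₂ = f₀ · (v − u)/(v + u).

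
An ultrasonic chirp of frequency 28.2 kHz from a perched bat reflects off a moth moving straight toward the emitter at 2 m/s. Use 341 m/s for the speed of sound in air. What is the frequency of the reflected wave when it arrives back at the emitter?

The moth first receives the wave as a moving observer: f₁ = f₀ · (v + u)/v = 28.2 × (341 + 2)/341 ≈ 28.4 kHz.
On reflection it acts as a source moving toward the stationary detector: f₂ = f₁ · v/(v − u) = 28.4 × 341/339 ≈ 28.5 kHz.

28.5 kHz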